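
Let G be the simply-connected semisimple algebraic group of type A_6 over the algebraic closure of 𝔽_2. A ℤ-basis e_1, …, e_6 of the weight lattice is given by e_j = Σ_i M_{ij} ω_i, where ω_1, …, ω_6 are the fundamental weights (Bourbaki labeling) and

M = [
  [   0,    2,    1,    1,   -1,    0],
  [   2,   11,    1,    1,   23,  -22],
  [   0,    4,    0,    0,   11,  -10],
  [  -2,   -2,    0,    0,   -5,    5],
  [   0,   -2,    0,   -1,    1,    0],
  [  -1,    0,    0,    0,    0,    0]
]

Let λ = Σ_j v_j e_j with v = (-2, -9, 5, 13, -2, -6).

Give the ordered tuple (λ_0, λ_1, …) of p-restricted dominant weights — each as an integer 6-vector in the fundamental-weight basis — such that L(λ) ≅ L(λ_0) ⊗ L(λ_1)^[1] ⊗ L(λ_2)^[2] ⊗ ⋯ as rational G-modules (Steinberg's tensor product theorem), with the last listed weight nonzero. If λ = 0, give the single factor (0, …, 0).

Change of basis e → ω: c = M·v where v = (-2, -9, 5, 13, -2, -6):
  c_1 = 0*-2 + 2*-9 + 1*5 + 1*13 + -1*-2 + 0*-6 = 2
  c_2 = 2*-2 + 11*-9 + 1*5 + 1*13 + 23*-2 + -22*-6 = 1
  c_3 = 0*-2 + 4*-9 + 0*5 + 0*13 + 11*-2 + -10*-6 = 2
  c_4 = -2*-2 + -2*-9 + 0*5 + 0*13 + -5*-2 + 5*-6 = 2
  c_5 = 0*-2 + -2*-9 + 0*5 + -1*13 + 1*-2 + 0*-6 = 3
  c_6 = -1*-2 + 0*-9 + 0*5 + 0*13 + 0*-2 + 0*-6 = 2
Writing each c_i in base p = 2:
  c_1 = 2 = 0·2^0 + 1·2^1
  c_2 = 1 = 1·2^0
  c_3 = 2 = 0·2^0 + 1·2^1
  c_4 = 2 = 0·2^0 + 1·2^1
  c_5 = 3 = 1·2^0 + 1·2^1
  c_6 = 2 = 0·2^0 + 1·2^1
Factor λ_0 = (0, 1, 0, 0, 1, 0)
Factor λ_1 = (1, 0, 1, 1, 1, 1)

((0, 1, 0, 0, 1, 0), (1, 0, 1, 1, 1, 1))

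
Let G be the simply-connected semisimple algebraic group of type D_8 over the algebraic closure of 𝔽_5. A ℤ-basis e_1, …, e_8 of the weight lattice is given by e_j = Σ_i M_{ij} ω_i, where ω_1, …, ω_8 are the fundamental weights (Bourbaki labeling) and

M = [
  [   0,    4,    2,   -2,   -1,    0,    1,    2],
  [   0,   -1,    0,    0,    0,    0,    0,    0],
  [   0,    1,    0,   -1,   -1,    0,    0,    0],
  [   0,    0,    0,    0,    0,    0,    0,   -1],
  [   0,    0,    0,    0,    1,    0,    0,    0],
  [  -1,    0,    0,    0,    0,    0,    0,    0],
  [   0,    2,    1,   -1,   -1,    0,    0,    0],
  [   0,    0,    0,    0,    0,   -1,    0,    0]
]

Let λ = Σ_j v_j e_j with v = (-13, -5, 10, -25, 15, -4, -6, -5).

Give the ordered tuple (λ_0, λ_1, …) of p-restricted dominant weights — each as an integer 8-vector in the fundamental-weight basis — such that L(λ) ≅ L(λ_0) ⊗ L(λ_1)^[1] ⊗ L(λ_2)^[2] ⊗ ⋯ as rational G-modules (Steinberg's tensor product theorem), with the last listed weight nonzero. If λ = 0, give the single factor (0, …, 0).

((4, 0, 0, 0, 0, 3, 0, 4), (3, 1, 1, 1, 3, 2, 2, 0))

Compute c_i = Σ_j M_{ij} v_j with v = (-13, -5, 10, -25, 15, -4, -6, -5):
  c_1 = 0*-13 + 4*-5 + 2*10 + -2*-25 + -1*15 + 0*-4 + 1*-6 + 2*-5 = 19
  c_2 = 0*-13 + -1*-5 + 0*10 + 0*-25 + 0*15 + 0*-4 + 0*-6 + 0*-5 = 5
  c_3 = 0*-13 + 1*-5 + 0*10 + -1*-25 + -1*15 + 0*-4 + 0*-6 + 0*-5 = 5
  c_4 = 0*-13 + 0*-5 + 0*10 + 0*-25 + 0*15 + 0*-4 + 0*-6 + -1*-5 = 5
  c_5 = 0*-13 + 0*-5 + 0*10 + 0*-25 + 1*15 + 0*-4 + 0*-6 + 0*-5 = 15
  c_6 = -1*-13 + 0*-5 + 0*10 + 0*-25 + 0*15 + 0*-4 + 0*-6 + 0*-5 = 13
  c_7 = 0*-13 + 2*-5 + 1*10 + -1*-25 + -1*15 + 0*-4 + 0*-6 + 0*-5 = 10
  c_8 = 0*-13 + 0*-5 + 0*10 + 0*-25 + 0*15 + -1*-4 + 0*-6 + 0*-5 = 4
Base-5 expansion of each c_i:
  c_1 = 19 = 4·5^0 + 3·5^1
  c_2 = 5 = 0·5^0 + 1·5^1
  c_3 = 5 = 0·5^0 + 1·5^1
  c_4 = 5 = 0·5^0 + 1·5^1
  c_5 = 15 = 0·5^0 + 3·5^1
  c_6 = 13 = 3·5^0 + 2·5^1
  c_7 = 10 = 0·5^0 + 2·5^1
  c_8 = 4 = 4·5^0
Factor λ_0 = (4, 0, 0, 0, 0, 3, 0, 4)
Factor λ_1 = (3, 1, 1, 1, 3, 2, 2, 0)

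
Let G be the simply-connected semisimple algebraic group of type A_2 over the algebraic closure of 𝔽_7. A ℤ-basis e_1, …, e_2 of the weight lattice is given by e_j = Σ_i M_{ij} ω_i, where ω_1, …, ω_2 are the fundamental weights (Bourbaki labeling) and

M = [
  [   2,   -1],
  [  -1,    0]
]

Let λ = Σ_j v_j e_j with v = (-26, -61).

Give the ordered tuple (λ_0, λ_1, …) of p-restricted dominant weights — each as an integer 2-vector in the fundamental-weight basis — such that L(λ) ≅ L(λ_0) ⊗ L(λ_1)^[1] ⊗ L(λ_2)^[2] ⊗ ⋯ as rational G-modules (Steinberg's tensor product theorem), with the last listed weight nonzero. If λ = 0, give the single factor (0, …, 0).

((2, 5), (1, 3))

Change of basis e → ω: c = M·v where v = (-26, -61):
  c_1 = 2*-26 + -1*-61 = 9
  c_2 = -1*-26 + 0*-61 = 26
Expand coordinatewise in base 7:
  c_1 = 9 = 2·7^0 + 1·7^1
  c_2 = 26 = 5·7^0 + 3·7^1
λ_0 = (2, 5)
λ_1 = (1, 3)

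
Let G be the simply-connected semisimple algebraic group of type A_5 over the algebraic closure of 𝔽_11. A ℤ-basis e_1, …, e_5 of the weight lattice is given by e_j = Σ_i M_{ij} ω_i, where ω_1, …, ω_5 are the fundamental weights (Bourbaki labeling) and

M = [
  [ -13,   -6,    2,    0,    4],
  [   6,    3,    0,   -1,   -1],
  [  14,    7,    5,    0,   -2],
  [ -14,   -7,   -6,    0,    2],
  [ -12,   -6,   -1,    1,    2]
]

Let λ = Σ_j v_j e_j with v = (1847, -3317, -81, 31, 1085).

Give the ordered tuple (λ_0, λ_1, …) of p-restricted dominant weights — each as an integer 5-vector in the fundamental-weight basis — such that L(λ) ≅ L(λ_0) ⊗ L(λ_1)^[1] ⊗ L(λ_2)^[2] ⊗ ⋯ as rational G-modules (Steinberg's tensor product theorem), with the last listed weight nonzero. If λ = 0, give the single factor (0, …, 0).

((3, 4, 9, 6, 9), (6, 1, 5, 1, 1))

In the fundamental-weight basis, λ has coordinates c = M·v (v = (1847, -3317, -81, 31, 1085)):
  c_1 = (-13)·(1847) + (-6)·(-3317) + (2)·(-81) + (0)·(31) + (4)·(1085) = 69
  c_2 = (6)·(1847) + (3)·(-3317) + (0)·(-81) + (-1)·(31) + (-1)·(1085) = 15
  c_3 = (14)·(1847) + (7)·(-3317) + (5)·(-81) + (0)·(31) + (-2)·(1085) = 64
  c_4 = (-14)·(1847) + (-7)·(-3317) + (-6)·(-81) + (0)·(31) + (2)·(1085) = 17
  c_5 = (-12)·(1847) + (-6)·(-3317) + (-1)·(-81) + (1)·(31) + (2)·(1085) = 20
p = 11; digits c_i = Σ_j d_{ij}·11^j, 0 ≤ d_{ij} < 11:
  c_1 = 69 = 3·11^0 + 6·11^1
  c_2 = 15 = 4·11^0 + 1·11^1
  c_3 = 64 = 9·11^0 + 5·11^1
  c_4 = 17 = 6·11^0 + 1·11^1
  c_5 = 20 = 9·11^0 + 1·11^1
p-restricted factor λ_0 = (3, 4, 9, 6, 9)
p-restricted factor λ_1 = (6, 1, 5, 1, 1)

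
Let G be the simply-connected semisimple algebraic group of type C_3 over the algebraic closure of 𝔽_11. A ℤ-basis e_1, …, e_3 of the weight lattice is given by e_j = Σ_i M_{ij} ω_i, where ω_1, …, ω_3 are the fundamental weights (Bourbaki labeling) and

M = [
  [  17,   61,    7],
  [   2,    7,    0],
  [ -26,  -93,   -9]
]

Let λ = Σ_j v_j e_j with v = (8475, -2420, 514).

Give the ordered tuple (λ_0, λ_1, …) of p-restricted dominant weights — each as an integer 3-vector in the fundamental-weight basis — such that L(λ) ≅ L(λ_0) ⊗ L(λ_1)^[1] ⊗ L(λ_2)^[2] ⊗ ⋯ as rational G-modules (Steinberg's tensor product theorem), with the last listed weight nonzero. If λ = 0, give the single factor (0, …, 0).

ω-coordinates c = M·v, v = (8475, -2420, 514):
  c_1 = (17)·(8475) + (61)·(-2420) + (7)·(514) = 53
  c_2 = (2)·(8475) + (7)·(-2420) + (0)·(514) = 10
  c_3 = (-26)·(8475) + (-93)·(-2420) + (-9)·(514) = 84
Writing each c_i in base p = 11:
  c_1 = 53 = 9·11^0 + 4·11^1
  c_2 = 10 = 10·11^0
  c_3 = 84 = 7·11^0 + 7·11^1
λ_0 = (9, 10, 7)
λ_1 = (4, 0, 7)

((9, 10, 7), (4, 0, 7))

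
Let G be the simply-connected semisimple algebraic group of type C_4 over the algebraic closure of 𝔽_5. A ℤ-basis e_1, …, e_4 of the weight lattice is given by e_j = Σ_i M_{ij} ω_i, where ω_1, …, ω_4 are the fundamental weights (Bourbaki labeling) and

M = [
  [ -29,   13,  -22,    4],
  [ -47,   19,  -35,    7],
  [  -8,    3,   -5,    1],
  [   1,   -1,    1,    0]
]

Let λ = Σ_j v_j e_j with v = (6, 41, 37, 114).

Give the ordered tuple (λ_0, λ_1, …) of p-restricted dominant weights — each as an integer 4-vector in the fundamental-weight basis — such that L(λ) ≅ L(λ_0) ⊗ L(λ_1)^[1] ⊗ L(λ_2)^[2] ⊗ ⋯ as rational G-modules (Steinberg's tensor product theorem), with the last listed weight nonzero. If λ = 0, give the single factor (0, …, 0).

((1, 0, 4, 2),)

In the fundamental-weight basis, λ has coordinates c = M·v (v = (6, 41, 37, 114)):
  c_1 = (-29)·(6) + (13)·(41) + (-22)·(37) + (4)·(114) = 1
  c_2 = (-47)·(6) + (19)·(41) + (-35)·(37) + (7)·(114) = 0
  c_3 = (-8)·(6) + (3)·(41) + (-5)·(37) + (1)·(114) = 4
  c_4 = (1)·(6) + (-1)·(41) + (1)·(37) + (0)·(114) = 2
Writing each c_i in base p = 5:
  c_1 = 1 = 1·5^0
  c_2 = 0
  c_3 = 4 = 4·5^0
  c_4 = 2 = 2·5^0
Factor λ_0 = (1, 0, 4, 2)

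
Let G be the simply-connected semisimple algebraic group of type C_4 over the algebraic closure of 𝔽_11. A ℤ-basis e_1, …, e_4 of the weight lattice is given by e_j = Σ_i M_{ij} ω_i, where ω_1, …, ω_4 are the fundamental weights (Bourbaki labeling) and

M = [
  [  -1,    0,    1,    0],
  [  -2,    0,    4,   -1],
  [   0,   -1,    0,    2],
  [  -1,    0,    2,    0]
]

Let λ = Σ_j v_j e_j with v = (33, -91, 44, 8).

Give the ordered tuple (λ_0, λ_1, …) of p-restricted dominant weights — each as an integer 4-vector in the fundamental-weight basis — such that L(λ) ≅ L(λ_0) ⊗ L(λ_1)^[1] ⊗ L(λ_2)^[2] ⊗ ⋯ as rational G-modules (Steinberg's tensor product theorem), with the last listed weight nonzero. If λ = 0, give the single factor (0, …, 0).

In the fundamental-weight basis, λ has coordinates c = M·v (v = (33, -91, 44, 8)):
  c_1 = -1*33 + 0*-91 + 1*44 + 0*8 = 11
  c_2 = -2*33 + 0*-91 + 4*44 + -1*8 = 102
  c_3 = 0*33 + -1*-91 + 0*44 + 2*8 = 107
  c_4 = -1*33 + 0*-91 + 2*44 + 0*8 = 55
Expand coordinatewise in base 11:
  c_1 = 11 = 0·11^0 + 1·11^1
  c_2 = 102 = 3·11^0 + 9·11^1
  c_3 = 107 = 8·11^0 + 9·11^1
  c_4 = 55 = 0·11^0 + 5·11^1
Factor λ_0 = (0, 3, 8, 0)
Factor λ_1 = (1, 9, 9, 5)

((0, 3, 8, 0), (1, 9, 9, 5))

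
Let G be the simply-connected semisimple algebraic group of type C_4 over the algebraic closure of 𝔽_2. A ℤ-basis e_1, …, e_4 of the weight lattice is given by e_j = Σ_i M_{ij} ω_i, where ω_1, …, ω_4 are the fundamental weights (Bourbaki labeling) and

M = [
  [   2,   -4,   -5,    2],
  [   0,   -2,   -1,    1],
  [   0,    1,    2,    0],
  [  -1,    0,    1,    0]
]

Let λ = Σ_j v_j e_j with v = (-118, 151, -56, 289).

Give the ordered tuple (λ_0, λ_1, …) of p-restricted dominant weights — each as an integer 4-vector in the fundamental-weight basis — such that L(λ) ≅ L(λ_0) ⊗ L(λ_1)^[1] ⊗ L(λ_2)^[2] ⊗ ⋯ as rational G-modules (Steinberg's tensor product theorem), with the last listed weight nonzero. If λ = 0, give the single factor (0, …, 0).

ω-coordinates c = M·v, v = (-118, 151, -56, 289):
  c_1 = (2)·(-118) + (-4)·(151) + (-5)·(-56) + (2)·(289) = 18
  c_2 = (0)·(-118) + (-2)·(151) + (-1)·(-56) + (1)·(289) = 43
  c_3 = (0)·(-118) + (1)·(151) + (2)·(-56) + (0)·(289) = 39
  c_4 = (-1)·(-118) + (0)·(151) + (1)·(-56) + (0)·(289) = 62
p = 2; digits c_i = Σ_j d_{ij}·2^j, 0 ≤ d_{ij} < 2:
  c_1 = 18 = 0·2^0 + 1·2^1 + 0·2^2 + 0·2^3 + 1·2^4
  c_2 = 43 = 1·2^0 + 1·2^1 + 0·2^2 + 1·2^3 + 0·2^4 + 1·2^5
  c_3 = 39 = 1·2^0 + 1·2^1 + 1·2^2 + 0·2^3 + 0·2^4 + 1·2^5
  c_4 = 62 = 0·2^0 + 1·2^1 + 1·2^2 + 1·2^3 + 1·2^4 + 1·2^5
Factor λ_0 = (0, 1, 1, 0)
Factor λ_1 = (1, 1, 1, 1)
Factor λ_2 = (0, 0, 1, 1)
Factor λ_3 = (0, 1, 0, 1)
Factor λ_4 = (1, 0, 0, 1)
Factor λ_5 = (0, 1, 1, 1)

((0, 1, 1, 0), (1, 1, 1, 1), (0, 0, 1, 1), (0, 1, 0, 1), (1, 0, 0, 1), (0, 1, 1, 1))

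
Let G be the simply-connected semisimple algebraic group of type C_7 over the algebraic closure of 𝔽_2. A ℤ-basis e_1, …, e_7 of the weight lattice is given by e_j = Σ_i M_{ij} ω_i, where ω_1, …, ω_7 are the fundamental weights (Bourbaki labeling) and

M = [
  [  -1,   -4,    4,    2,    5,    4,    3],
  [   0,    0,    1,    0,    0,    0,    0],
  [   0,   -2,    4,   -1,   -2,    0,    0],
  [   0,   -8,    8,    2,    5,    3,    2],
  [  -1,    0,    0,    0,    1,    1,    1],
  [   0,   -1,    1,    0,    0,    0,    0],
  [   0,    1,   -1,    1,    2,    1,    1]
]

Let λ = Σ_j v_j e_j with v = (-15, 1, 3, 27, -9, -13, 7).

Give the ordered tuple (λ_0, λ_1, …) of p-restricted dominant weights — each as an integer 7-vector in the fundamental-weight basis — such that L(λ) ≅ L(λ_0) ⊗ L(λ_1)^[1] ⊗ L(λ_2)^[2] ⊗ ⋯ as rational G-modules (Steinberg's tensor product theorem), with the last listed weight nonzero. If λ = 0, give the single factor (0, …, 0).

((1, 1, 1, 0, 0, 0, 1), (0, 1, 0, 0, 0, 1, 0))

In the fundamental-weight basis, λ has coordinates c = M·v (v = (-15, 1, 3, 27, -9, -13, 7)):
  c_1 = (-1)·(-15) + (-4)·(1) + (4)·(3) + (2)·(27) + (5)·(-9) + (4)·(-13) + (3)·(7) = 1
  c_2 = (0)·(-15) + (0)·(1) + (1)·(3) + (0)·(27) + (0)·(-9) + (0)·(-13) + (0)·(7) = 3
  c_3 = (0)·(-15) + (-2)·(1) + (4)·(3) + (-1)·(27) + (-2)·(-9) + (0)·(-13) + (0)·(7) = 1
  c_4 = (0)·(-15) + (-8)·(1) + (8)·(3) + (2)·(27) + (5)·(-9) + (3)·(-13) + (2)·(7) = 0
  c_5 = (-1)·(-15) + (0)·(1) + (0)·(3) + (0)·(27) + (1)·(-9) + (1)·(-13) + (1)·(7) = 0
  c_6 = (0)·(-15) + (-1)·(1) + (1)·(3) + (0)·(27) + (0)·(-9) + (0)·(-13) + (0)·(7) = 2
  c_7 = (0)·(-15) + (1)·(1) + (-1)·(3) + (1)·(27) + (2)·(-9) + (1)·(-13) + (1)·(7) = 1
p = 2; digits c_i = Σ_j d_{ij}·2^j, 0 ≤ d_{ij} < 2:
  c_1 = 1 = 1·2^0
  c_2 = 3 = 1·2^0 + 1·2^1
  c_3 = 1 = 1·2^0
  c_4 = 0
  c_5 = 0
  c_6 = 2 = 0·2^0 + 1·2^1
  c_7 = 1 = 1·2^0
λ_0 = (1, 1, 1, 0, 0, 0, 1)
λ_1 = (0, 1, 0, 0, 0, 1, 0)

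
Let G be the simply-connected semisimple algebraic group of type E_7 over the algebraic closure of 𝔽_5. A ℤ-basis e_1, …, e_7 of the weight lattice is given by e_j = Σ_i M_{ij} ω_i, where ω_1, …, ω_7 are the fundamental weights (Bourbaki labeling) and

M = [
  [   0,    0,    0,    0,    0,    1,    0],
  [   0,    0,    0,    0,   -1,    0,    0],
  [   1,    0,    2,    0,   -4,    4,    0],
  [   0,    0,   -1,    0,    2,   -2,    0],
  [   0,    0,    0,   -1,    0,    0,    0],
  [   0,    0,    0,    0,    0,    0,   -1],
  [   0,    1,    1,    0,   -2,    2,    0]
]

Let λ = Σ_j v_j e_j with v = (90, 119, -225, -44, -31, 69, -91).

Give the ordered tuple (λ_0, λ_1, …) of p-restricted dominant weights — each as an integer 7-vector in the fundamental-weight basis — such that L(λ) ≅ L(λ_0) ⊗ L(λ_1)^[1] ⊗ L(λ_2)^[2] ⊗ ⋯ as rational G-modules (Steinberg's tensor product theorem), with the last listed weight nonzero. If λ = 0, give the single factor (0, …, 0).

In the fundamental-weight basis, λ has coordinates c = M·v (v = (90, 119, -225, -44, -31, 69, -91)):
  c_1 = 0*90 + 0*119 + 0*-225 + 0*-44 + 0*-31 + 1*69 + 0*-91 = 69
  c_2 = 0*90 + 0*119 + 0*-225 + 0*-44 + -1*-31 + 0*69 + 0*-91 = 31
  c_3 = 1*90 + 0*119 + 2*-225 + 0*-44 + -4*-31 + 4*69 + 0*-91 = 40
  c_4 = 0*90 + 0*119 + -1*-225 + 0*-44 + 2*-31 + -2*69 + 0*-91 = 25
  c_5 = 0*90 + 0*119 + 0*-225 + -1*-44 + 0*-31 + 0*69 + 0*-91 = 44
  c_6 = 0*90 + 0*119 + 0*-225 + 0*-44 + 0*-31 + 0*69 + -1*-91 = 91
  c_7 = 0*90 + 1*119 + 1*-225 + 0*-44 + -2*-31 + 2*69 + 0*-91 = 94
Expand coordinatewise in base 5:
  c_1 = 69 = 4·5^0 + 3·5^1 + 2·5^2
  c_2 = 31 = 1·5^0 + 1·5^1 + 1·5^2
  c_3 = 40 = 0·5^0 + 3·5^1 + 1·5^2
  c_4 = 25 = 0·5^0 + 0·5^1 + 1·5^2
  c_5 = 44 = 4·5^0 + 3·5^1 + 1·5^2
  c_6 = 91 = 1·5^0 + 3·5^1 + 3·5^2
  c_7 = 94 = 4·5^0 + 3·5^1 + 3·5^2
Factor λ_0 = (4, 1, 0, 0, 4, 1, 4)
Factor λ_1 = (3, 1, 3, 0, 3, 3, 3)
Factor λ_2 = (2, 1, 1, 1, 1, 3, 3)

((4, 1, 0, 0, 4, 1, 4), (3, 1, 3, 0, 3, 3, 3), (2, 1, 1, 1, 1, 3, 3))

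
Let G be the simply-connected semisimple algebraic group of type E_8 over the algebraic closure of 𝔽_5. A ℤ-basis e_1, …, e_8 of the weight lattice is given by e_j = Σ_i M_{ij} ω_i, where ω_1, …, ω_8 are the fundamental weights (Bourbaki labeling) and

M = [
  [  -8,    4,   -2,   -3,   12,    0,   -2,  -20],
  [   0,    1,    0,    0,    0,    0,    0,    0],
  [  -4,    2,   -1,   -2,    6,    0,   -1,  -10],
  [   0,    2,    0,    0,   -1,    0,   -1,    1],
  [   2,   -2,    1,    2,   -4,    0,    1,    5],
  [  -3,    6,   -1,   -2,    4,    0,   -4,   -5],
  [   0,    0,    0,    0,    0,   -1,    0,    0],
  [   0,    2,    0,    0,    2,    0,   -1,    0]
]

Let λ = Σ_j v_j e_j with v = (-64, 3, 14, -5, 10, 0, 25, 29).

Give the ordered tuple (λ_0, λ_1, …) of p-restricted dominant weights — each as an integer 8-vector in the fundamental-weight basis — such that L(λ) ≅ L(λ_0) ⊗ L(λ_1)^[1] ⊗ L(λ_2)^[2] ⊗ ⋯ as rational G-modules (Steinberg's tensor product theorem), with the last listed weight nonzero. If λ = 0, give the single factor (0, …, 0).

ω-coordinates c = M·v, v = (-64, 3, 14, -5, 10, 0, 25, 29):
  c_1 = (-8)·(-64) + 4·3 + (-2)·(14) + (-3)·(-5) + 12·10 + 0·0 + (-2)·(25) + (-20)·(29) = 1
  c_2 = (0)·(-64) + 1·3 + 0·14 + (0)·(-5) + 0·10 + 0·0 + 0·25 + 0·29 = 3
  c_3 = (-4)·(-64) + 2·3 + (-1)·(14) + (-2)·(-5) + 6·10 + 0·0 + (-1)·(25) + (-10)·(29) = 3
  c_4 = (0)·(-64) + 2·3 + 0·14 + (0)·(-5) + (-1)·(10) + 0·0 + (-1)·(25) + 1·29 = 0
  c_5 = (2)·(-64) + (-2)·(3) + 1·14 + (2)·(-5) + (-4)·(10) + 0·0 + 1·25 + 5·29 = 0
  c_6 = (-3)·(-64) + 6·3 + (-1)·(14) + (-2)·(-5) + 4·10 + 0·0 + (-4)·(25) + (-5)·(29) = 1
  c_7 = (0)·(-64) + 0·3 + 0·14 + (0)·(-5) + 0·10 + (-1)·(0) + 0·25 + 0·29 = 0
  c_8 = (0)·(-64) + 2·3 + 0·14 + (0)·(-5) + 2·10 + 0·0 + (-1)·(25) + 0·29 = 1
Expand coordinatewise in base 5:
  c_1 = 1 = 1·5^0
  c_2 = 3 = 3·5^0
  c_3 = 3 = 3·5^0
  c_4 = 0
  c_5 = 0
  c_6 = 1 = 1·5^0
  c_7 = 0
  c_8 = 1 = 1·5^0
p-restricted factor λ_0 = (1, 3, 3, 0, 0, 1, 0, 1)

((1, 3, 3, 0, 0, 1, 0, 1),)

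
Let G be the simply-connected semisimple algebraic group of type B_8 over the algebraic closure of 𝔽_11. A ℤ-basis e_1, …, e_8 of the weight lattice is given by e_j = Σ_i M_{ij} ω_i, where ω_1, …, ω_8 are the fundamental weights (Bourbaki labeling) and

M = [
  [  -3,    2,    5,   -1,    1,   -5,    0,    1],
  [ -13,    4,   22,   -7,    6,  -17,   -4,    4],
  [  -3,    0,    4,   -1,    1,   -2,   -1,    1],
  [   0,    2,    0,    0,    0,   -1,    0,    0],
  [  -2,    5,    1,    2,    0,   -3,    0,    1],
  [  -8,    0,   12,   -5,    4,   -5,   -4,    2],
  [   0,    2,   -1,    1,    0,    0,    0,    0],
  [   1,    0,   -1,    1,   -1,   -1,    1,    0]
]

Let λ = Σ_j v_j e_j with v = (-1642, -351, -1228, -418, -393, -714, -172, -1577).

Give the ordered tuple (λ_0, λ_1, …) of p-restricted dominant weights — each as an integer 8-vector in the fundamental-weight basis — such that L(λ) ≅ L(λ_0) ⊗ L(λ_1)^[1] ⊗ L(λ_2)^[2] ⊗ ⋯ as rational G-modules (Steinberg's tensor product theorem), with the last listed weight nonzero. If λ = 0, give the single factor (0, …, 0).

((3, 1, 7, 1, 8, 0, 9, 4), (9, 1, 5, 1, 2, 2, 9, 9))

ω-coordinates c = M·v, v = (-1642, -351, -1228, -418, -393, -714, -172, -1577):
  c_1 = (-3)·(-1642) + (2)·(-351) + (5)·(-1228) + (-1)·(-418) + (1)·(-393) + (-5)·(-714) + (0)·(-172) + (1)·(-1577) = 102
  c_2 = (-13)·(-1642) + (4)·(-351) + (22)·(-1228) + (-7)·(-418) + (6)·(-393) + (-17)·(-714) + (-4)·(-172) + (4)·(-1577) = 12
  c_3 = (-3)·(-1642) + (0)·(-351) + (4)·(-1228) + (-1)·(-418) + (1)·(-393) + (-2)·(-714) + (-1)·(-172) + (1)·(-1577) = 62
  c_4 = (0)·(-1642) + (2)·(-351) + (0)·(-1228) + (0)·(-418) + (0)·(-393) + (-1)·(-714) + (0)·(-172) + (0)·(-1577) = 12
  c_5 = (-2)·(-1642) + (5)·(-351) + (1)·(-1228) + (2)·(-418) + (0)·(-393) + (-3)·(-714) + (0)·(-172) + (1)·(-1577) = 30
  c_6 = (-8)·(-1642) + (0)·(-351) + (12)·(-1228) + (-5)·(-418) + (4)·(-393) + (-5)·(-714) + (-4)·(-172) + (2)·(-1577) = 22
  c_7 = (0)·(-1642) + (2)·(-351) + (-1)·(-1228) + (1)·(-418) + (0)·(-393) + (0)·(-714) + (0)·(-172) + (0)·(-1577) = 108
  c_8 = (1)·(-1642) + (0)·(-351) + (-1)·(-1228) + (1)·(-418) + (-1)·(-393) + (-1)·(-714) + (1)·(-172) + (0)·(-1577) = 103
Expand coordinatewise in base 11:
  c_1 = 102 = 3·11^0 + 9·11^1
  c_2 = 12 = 1·11^0 + 1·11^1
  c_3 = 62 = 7·11^0 + 5·11^1
  c_4 = 12 = 1·11^0 + 1·11^1
  c_5 = 30 = 8·11^0 + 2·11^1
  c_6 = 22 = 0·11^0 + 2·11^1
  c_7 = 108 = 9·11^0 + 9·11^1
  c_8 = 103 = 4·11^0 + 9·11^1
Factor λ_0 = (3, 1, 7, 1, 8, 0, 9, 4)
Factor λ_1 = (9, 1, 5, 1, 2, 2, 9, 9)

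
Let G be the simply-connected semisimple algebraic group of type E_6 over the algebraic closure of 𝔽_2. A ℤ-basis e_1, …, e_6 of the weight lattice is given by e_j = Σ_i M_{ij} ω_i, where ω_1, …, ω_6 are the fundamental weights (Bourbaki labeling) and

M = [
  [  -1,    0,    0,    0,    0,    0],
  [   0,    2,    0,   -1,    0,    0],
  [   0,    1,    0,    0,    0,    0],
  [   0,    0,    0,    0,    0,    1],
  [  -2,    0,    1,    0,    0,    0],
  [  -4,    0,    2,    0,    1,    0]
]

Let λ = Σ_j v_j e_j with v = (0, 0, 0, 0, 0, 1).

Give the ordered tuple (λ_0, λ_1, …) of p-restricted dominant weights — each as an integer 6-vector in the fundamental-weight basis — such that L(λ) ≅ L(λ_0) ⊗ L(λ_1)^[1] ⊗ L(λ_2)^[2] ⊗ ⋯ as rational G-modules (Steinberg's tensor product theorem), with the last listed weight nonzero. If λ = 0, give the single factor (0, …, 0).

((0, 0, 0, 1, 0, 0),)

Converting to the ω-basis (c_i = row i of M dotted with v = (0, 0, 0, 0, 0, 1)):
  c_1 = (-1)·(0) + 0·0 + 0·0 + 0·0 + 0·0 + 0·1 = 0
  c_2 = 0·0 + 2·0 + 0·0 + (-1)·(0) + 0·0 + 0·1 = 0
  c_3 = 0·0 + 1·0 + 0·0 + 0·0 + 0·0 + 0·1 = 0
  c_4 = 0·0 + 0·0 + 0·0 + 0·0 + 0·0 + 1·1 = 1
  c_5 = (-2)·(0) + 0·0 + 1·0 + 0·0 + 0·0 + 0·1 = 0
  c_6 = (-4)·(0) + 0·0 + 2·0 + 0·0 + 1·0 + 0·1 = 0
p = 2; digits c_i = Σ_j d_{ij}·2^j, 0 ≤ d_{ij} < 2:
  c_1 = 0
  c_2 = 0
  c_3 = 0
  c_4 = 1 = 1·2^0
  c_5 = 0
  c_6 = 0
p-restricted factor λ_0 = (0, 0, 0, 1, 0, 0)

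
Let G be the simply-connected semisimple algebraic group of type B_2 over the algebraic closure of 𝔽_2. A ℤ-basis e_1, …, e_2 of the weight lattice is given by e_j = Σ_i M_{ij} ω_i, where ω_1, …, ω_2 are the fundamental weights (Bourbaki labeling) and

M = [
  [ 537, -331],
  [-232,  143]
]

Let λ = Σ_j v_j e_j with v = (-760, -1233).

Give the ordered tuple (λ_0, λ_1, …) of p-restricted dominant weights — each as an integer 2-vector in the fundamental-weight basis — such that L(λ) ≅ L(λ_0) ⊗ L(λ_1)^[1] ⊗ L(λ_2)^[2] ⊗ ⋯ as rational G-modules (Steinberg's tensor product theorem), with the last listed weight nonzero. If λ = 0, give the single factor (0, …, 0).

Converting to the ω-basis (c_i = row i of M dotted with v = (-760, -1233)):
  c_1 = (537)·(-760) + (-331)·(-1233) = 3
  c_2 = (-232)·(-760) + (143)·(-1233) = 1
Base-2 expansion of each c_i:
  c_1 = 3 = 1·2^0 + 1·2^1
  c_2 = 1 = 1·2^0
λ_0 = (1, 1)
λ_1 = (1, 0)

((1, 1), (1, 0))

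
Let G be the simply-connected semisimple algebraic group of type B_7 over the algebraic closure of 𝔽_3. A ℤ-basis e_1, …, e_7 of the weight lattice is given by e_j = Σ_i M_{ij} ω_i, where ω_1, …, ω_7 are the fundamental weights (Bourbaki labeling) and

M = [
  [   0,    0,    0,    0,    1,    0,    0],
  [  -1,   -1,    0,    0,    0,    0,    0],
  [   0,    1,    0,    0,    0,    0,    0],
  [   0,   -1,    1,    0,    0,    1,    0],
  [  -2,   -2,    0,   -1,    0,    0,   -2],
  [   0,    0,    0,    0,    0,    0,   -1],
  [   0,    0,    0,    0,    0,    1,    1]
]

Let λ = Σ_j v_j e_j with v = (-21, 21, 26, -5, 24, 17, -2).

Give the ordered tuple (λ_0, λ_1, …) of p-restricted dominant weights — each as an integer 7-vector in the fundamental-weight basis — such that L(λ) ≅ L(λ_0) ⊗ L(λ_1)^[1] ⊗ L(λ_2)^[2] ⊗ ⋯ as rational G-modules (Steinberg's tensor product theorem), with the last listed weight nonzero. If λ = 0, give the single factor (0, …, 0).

((0, 0, 0, 1, 0, 2, 0), (2, 0, 1, 1, 0, 0, 2), (2, 0, 2, 2, 1, 0, 1))

ω-coordinates c = M·v, v = (-21, 21, 26, -5, 24, 17, -2):
  c_1 = (0)·(-21) + 0·21 + 0·26 + (0)·(-5) + 1·24 + 0·17 + (0)·(-2) = 24
  c_2 = (-1)·(-21) + (-1)·(21) + 0·26 + (0)·(-5) + 0·24 + 0·17 + (0)·(-2) = 0
  c_3 = (0)·(-21) + 1·21 + 0·26 + (0)·(-5) + 0·24 + 0·17 + (0)·(-2) = 21
  c_4 = (0)·(-21) + (-1)·(21) + 1·26 + (0)·(-5) + 0·24 + 1·17 + (0)·(-2) = 22
  c_5 = (-2)·(-21) + (-2)·(21) + 0·26 + (-1)·(-5) + 0·24 + 0·17 + (-2)·(-2) = 9
  c_6 = (0)·(-21) + 0·21 + 0·26 + (0)·(-5) + 0·24 + 0·17 + (-1)·(-2) = 2
  c_7 = (0)·(-21) + 0·21 + 0·26 + (0)·(-5) + 0·24 + 1·17 + (1)·(-2) = 15
Writing each c_i in base p = 3:
  c_1 = 24 = 0·3^0 + 2·3^1 + 2·3^2
  c_2 = 0
  c_3 = 21 = 0·3^0 + 1·3^1 + 2·3^2
  c_4 = 22 = 1·3^0 + 1·3^1 + 2·3^2
  c_5 = 9 = 0·3^0 + 0·3^1 + 1·3^2
  c_6 = 2 = 2·3^0
  c_7 = 15 = 0·3^0 + 2·3^1 + 1·3^2
Factor λ_0 = (0, 0, 0, 1, 0, 2, 0)
Factor λ_1 = (2, 0, 1, 1, 0, 0, 2)
Factor λ_2 = (2, 0, 2, 2, 1, 0, 1)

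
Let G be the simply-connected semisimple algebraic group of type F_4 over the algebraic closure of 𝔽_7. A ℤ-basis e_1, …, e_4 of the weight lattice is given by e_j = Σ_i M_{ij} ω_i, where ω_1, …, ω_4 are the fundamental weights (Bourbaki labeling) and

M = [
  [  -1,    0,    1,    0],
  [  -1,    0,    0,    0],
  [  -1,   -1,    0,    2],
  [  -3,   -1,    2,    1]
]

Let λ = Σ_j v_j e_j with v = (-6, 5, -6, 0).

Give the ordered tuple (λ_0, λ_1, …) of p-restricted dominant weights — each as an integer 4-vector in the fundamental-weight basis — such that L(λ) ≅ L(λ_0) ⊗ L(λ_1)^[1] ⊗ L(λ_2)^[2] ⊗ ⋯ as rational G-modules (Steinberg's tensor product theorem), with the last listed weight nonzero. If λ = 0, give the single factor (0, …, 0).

((0, 6, 1, 1),)

Converting to the ω-basis (c_i = row i of M dotted with v = (-6, 5, -6, 0)):
  c_1 = (-1)·(-6) + (0)·(5) + (1)·(-6) + (0)·(0) = 0
  c_2 = (-1)·(-6) + (0)·(5) + (0)·(-6) + (0)·(0) = 6
  c_3 = (-1)·(-6) + (-1)·(5) + (0)·(-6) + (2)·(0) = 1
  c_4 = (-3)·(-6) + (-1)·(5) + (2)·(-6) + (1)·(0) = 1
Base-7 expansion of each c_i:
  c_1 = 0
  c_2 = 6 = 6·7^0
  c_3 = 1 = 1·7^0
  c_4 = 1 = 1·7^0
p-restricted factor λ_0 = (0, 6, 1, 1)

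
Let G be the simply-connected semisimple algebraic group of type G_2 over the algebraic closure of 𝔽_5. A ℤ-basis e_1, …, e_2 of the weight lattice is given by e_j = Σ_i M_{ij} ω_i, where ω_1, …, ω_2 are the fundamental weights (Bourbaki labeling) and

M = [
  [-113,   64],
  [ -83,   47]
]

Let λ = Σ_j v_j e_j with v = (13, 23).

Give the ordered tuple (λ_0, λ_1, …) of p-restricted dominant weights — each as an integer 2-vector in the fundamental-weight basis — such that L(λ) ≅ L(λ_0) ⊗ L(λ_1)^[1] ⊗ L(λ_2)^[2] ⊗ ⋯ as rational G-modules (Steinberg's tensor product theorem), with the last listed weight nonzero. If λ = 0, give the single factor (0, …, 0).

Compute c_i = Σ_j M_{ij} v_j with v = (13, 23):
  c_1 = (-113)·(13) + (64)·(23) = 3
  c_2 = (-83)·(13) + (47)·(23) = 2
p = 5; digits c_i = Σ_j d_{ij}·5^j, 0 ≤ d_{ij} < 5:
  c_1 = 3 = 3·5^0
  c_2 = 2 = 2·5^0
Factor λ_0 = (3, 2)

((3, 2),)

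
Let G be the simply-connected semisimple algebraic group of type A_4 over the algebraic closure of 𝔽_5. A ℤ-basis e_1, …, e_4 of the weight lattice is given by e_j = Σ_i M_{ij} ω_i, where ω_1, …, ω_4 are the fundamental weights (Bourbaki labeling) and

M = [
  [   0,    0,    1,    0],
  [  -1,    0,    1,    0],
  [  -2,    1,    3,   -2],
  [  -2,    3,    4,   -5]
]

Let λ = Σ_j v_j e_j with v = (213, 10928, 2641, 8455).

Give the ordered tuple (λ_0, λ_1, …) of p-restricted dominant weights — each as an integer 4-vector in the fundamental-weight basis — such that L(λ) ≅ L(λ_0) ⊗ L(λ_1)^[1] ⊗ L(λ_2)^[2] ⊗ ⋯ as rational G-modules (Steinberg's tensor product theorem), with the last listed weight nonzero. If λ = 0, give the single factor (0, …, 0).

Converting to the ω-basis (c_i = row i of M dotted with v = (213, 10928, 2641, 8455)):
  c_1 = (0)·(213) + (0)·(10928) + (1)·(2641) + (0)·(8455) = 2641
  c_2 = (-1)·(213) + (0)·(10928) + (1)·(2641) + (0)·(8455) = 2428
  c_3 = (-2)·(213) + (1)·(10928) + (3)·(2641) + (-2)·(8455) = 1515
  c_4 = (-2)·(213) + (3)·(10928) + (4)·(2641) + (-5)·(8455) = 647
Writing each c_i in base p = 5:
  c_1 = 2641 = 1·5^0 + 3·5^1 + 0·5^2 + 1·5^3 + 4·5^4
  c_2 = 2428 = 3·5^0 + 0·5^1 + 2·5^2 + 4·5^3 + 3·5^4
  c_3 = 1515 = 0·5^0 + 3·5^1 + 0·5^2 + 2·5^3 + 2·5^4
  c_4 = 647 = 2·5^0 + 4·5^1 + 0·5^2 + 0·5^3 + 1·5^4
p-restricted factor λ_0 = (1, 3, 0, 2)
p-restricted factor λ_1 = (3, 0, 3, 4)
p-restricted factor λ_2 = (0, 2, 0, 0)
p-restricted factor λ_3 = (1, 4, 2, 0)
p-restricted factor λ_4 = (4, 3, 2, 1)

((1, 3, 0, 2), (3, 0, 3, 4), (0, 2, 0, 0), (1, 4, 2, 0), (4, 3, 2, 1))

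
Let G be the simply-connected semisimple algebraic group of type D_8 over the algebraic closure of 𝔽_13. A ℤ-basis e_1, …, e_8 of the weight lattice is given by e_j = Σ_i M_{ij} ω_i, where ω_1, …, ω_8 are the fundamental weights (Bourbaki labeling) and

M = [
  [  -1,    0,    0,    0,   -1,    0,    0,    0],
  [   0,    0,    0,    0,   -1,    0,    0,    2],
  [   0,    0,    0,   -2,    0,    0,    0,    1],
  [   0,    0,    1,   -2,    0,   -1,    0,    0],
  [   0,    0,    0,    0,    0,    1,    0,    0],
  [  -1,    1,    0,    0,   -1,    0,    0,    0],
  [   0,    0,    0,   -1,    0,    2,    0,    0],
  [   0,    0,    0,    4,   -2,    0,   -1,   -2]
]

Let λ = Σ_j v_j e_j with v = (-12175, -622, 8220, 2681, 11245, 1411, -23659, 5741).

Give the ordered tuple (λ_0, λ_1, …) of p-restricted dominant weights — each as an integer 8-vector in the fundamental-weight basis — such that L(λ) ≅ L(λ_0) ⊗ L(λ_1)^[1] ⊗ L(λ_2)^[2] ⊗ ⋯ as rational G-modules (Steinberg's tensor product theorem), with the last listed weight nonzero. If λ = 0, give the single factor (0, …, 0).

((7, 3, 2, 4, 7, 9, 11, 8), (6, 5, 3, 7, 4, 10, 10, 5), (5, 1, 2, 8, 8, 1, 0, 2))

In the fundamental-weight basis, λ has coordinates c = M·v (v = (-12175, -622, 8220, 2681, 11245, 1411, -23659, 5741)):
  c_1 = (-1)·(-12175) + (0)·(-622) + (0)·(8220) + (0)·(2681) + (-1)·(11245) + (0)·(1411) + (0)·(-23659) + (0)·(5741) = 930
  c_2 = (0)·(-12175) + (0)·(-622) + (0)·(8220) + (0)·(2681) + (-1)·(11245) + (0)·(1411) + (0)·(-23659) + (2)·(5741) = 237
  c_3 = (0)·(-12175) + (0)·(-622) + (0)·(8220) + (-2)·(2681) + (0)·(11245) + (0)·(1411) + (0)·(-23659) + (1)·(5741) = 379
  c_4 = (0)·(-12175) + (0)·(-622) + (1)·(8220) + (-2)·(2681) + (0)·(11245) + (-1)·(1411) + (0)·(-23659) + (0)·(5741) = 1447
  c_5 = (0)·(-12175) + (0)·(-622) + (0)·(8220) + (0)·(2681) + (0)·(11245) + (1)·(1411) + (0)·(-23659) + (0)·(5741) = 1411
  c_6 = (-1)·(-12175) + (1)·(-622) + (0)·(8220) + (0)·(2681) + (-1)·(11245) + (0)·(1411) + (0)·(-23659) + (0)·(5741) = 308
  c_7 = (0)·(-12175) + (0)·(-622) + (0)·(8220) + (-1)·(2681) + (0)·(11245) + (2)·(1411) + (0)·(-23659) + (0)·(5741) = 141
  c_8 = (0)·(-12175) + (0)·(-622) + (0)·(8220) + (4)·(2681) + (-2)·(11245) + (0)·(1411) + (-1)·(-23659) + (-2)·(5741) = 411
Writing each c_i in base p = 13:
  c_1 = 930 = 7·13^0 + 6·13^1 + 5·13^2
  c_2 = 237 = 3·13^0 + 5·13^1 + 1·13^2
  c_3 = 379 = 2·13^0 + 3·13^1 + 2·13^2
  c_4 = 1447 = 4·13^0 + 7·13^1 + 8·13^2
  c_5 = 1411 = 7·13^0 + 4·13^1 + 8·13^2
  c_6 = 308 = 9·13^0 + 10·13^1 + 1·13^2
  c_7 = 141 = 11·13^0 + 10·13^1
  c_8 = 411 = 8·13^0 + 5·13^1 + 2·13^2
p-restricted factor λ_0 = (7, 3, 2, 4, 7, 9, 11, 8)
p-restricted factor λ_1 = (6, 5, 3, 7, 4, 10, 10, 5)
p-restricted factor λ_2 = (5, 1, 2, 8, 8, 1, 0, 2)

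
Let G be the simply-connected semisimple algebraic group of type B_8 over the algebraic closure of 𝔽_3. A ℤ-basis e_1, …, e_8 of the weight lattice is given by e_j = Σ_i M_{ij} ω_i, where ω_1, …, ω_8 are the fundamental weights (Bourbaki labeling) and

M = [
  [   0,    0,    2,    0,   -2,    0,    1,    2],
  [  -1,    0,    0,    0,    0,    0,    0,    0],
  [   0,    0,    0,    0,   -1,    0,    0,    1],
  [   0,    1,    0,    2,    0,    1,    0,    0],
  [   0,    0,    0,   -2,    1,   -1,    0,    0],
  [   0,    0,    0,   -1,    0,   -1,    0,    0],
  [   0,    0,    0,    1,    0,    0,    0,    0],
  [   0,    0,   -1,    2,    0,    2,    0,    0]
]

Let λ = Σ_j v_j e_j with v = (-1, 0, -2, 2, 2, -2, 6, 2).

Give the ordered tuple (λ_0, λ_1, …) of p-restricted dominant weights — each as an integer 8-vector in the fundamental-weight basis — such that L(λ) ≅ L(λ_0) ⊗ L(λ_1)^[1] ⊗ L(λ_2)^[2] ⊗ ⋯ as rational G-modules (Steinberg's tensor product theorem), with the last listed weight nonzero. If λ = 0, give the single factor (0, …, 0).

Converting to the ω-basis (c_i = row i of M dotted with v = (-1, 0, -2, 2, 2, -2, 6, 2)):
  c_1 = (0)·(-1) + 0·0 + (2)·(-2) + 0·2 + (-2)·(2) + (0)·(-2) + 1·6 + 2·2 = 2
  c_2 = (-1)·(-1) + 0·0 + (0)·(-2) + 0·2 + 0·2 + (0)·(-2) + 0·6 + 0·2 = 1
  c_3 = (0)·(-1) + 0·0 + (0)·(-2) + 0·2 + (-1)·(2) + (0)·(-2) + 0·6 + 1·2 = 0
  c_4 = (0)·(-1) + 1·0 + (0)·(-2) + 2·2 + 0·2 + (1)·(-2) + 0·6 + 0·2 = 2
  c_5 = (0)·(-1) + 0·0 + (0)·(-2) + (-2)·(2) + 1·2 + (-1)·(-2) + 0·6 + 0·2 = 0
  c_6 = (0)·(-1) + 0·0 + (0)·(-2) + (-1)·(2) + 0·2 + (-1)·(-2) + 0·6 + 0·2 = 0
  c_7 = (0)·(-1) + 0·0 + (0)·(-2) + 1·2 + 0·2 + (0)·(-2) + 0·6 + 0·2 = 2
  c_8 = (0)·(-1) + 0·0 + (-1)·(-2) + 2·2 + 0·2 + (2)·(-2) + 0·6 + 0·2 = 2
Base-3 expansion of each c_i:
  c_1 = 2 = 2·3^0
  c_2 = 1 = 1·3^0
  c_3 = 0
  c_4 = 2 = 2·3^0
  c_5 = 0
  c_6 = 0
  c_7 = 2 = 2·3^0
  c_8 = 2 = 2·3^0
p-restricted factor λ_0 = (2, 1, 0, 2, 0, 0, 2, 2)

((2, 1, 0, 2, 0, 0, 2, 2),)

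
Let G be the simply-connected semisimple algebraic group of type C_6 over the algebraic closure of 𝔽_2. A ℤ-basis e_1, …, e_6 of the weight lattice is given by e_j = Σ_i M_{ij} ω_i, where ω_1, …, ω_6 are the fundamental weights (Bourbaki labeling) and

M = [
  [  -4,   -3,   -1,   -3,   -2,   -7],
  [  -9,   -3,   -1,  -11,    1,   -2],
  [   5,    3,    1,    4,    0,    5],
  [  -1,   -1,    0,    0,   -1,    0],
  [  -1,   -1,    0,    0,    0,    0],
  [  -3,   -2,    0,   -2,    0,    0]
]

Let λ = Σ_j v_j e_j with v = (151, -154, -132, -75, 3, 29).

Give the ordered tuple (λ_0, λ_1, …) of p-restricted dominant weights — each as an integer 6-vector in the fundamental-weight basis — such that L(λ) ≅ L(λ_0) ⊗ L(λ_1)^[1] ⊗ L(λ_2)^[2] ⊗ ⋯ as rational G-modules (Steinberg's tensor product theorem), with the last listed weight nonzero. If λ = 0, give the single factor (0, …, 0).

Converting to the ω-basis (c_i = row i of M dotted with v = (151, -154, -132, -75, 3, 29)):
  c_1 = (-4)·(151) + (-3)·(-154) + (-1)·(-132) + (-3)·(-75) + (-2)·(3) + (-7)·(29) = 6
  c_2 = (-9)·(151) + (-3)·(-154) + (-1)·(-132) + (-11)·(-75) + (1)·(3) + (-2)·(29) = 5
  c_3 = (5)·(151) + (3)·(-154) + (1)·(-132) + (4)·(-75) + (0)·(3) + (5)·(29) = 6
  c_4 = (-1)·(151) + (-1)·(-154) + (0)·(-132) + (0)·(-75) + (-1)·(3) + (0)·(29) = 0
  c_5 = (-1)·(151) + (-1)·(-154) + (0)·(-132) + (0)·(-75) + (0)·(3) + (0)·(29) = 3
  c_6 = (-3)·(151) + (-2)·(-154) + (0)·(-132) + (-2)·(-75) + (0)·(3) + (0)·(29) = 5
p = 2; digits c_i = Σ_j d_{ij}·2^j, 0 ≤ d_{ij} < 2:
  c_1 = 6 = 0·2^0 + 1·2^1 + 1·2^2
  c_2 = 5 = 1·2^0 + 0·2^1 + 1·2^2
  c_3 = 6 = 0·2^0 + 1·2^1 + 1·2^2
  c_4 = 0
  c_5 = 3 = 1·2^0 + 1·2^1
  c_6 = 5 = 1·2^0 + 0·2^1 + 1·2^2
p-restricted factor λ_0 = (0, 1, 0, 0, 1, 1)
p-restricted factor λ_1 = (1, 0, 1, 0, 1, 0)
p-restricted factor λ_2 = (1, 1, 1, 0, 0, 1)

((0, 1, 0, 0, 1, 1), (1, 0, 1, 0, 1, 0), (1, 1, 1, 0, 0, 1))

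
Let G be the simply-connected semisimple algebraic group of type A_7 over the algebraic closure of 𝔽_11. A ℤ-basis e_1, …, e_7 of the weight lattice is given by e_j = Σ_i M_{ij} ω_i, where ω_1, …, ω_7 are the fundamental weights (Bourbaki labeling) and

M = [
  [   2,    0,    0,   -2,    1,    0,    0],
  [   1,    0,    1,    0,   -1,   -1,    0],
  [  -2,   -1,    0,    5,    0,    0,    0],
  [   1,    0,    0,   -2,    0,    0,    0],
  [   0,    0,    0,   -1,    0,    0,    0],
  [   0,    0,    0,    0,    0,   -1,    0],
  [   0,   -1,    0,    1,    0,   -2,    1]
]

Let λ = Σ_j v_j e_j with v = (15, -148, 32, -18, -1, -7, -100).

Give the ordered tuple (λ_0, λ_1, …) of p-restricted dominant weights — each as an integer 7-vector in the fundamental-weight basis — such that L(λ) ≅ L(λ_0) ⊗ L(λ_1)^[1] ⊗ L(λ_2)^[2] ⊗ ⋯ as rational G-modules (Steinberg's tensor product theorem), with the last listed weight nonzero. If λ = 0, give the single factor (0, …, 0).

In the fundamental-weight basis, λ has coordinates c = M·v (v = (15, -148, 32, -18, -1, -7, -100)):
  c_1 = 2·15 + (0)·(-148) + 0·32 + (-2)·(-18) + (1)·(-1) + (0)·(-7) + (0)·(-100) = 65
  c_2 = 1·15 + (0)·(-148) + 1·32 + (0)·(-18) + (-1)·(-1) + (-1)·(-7) + (0)·(-100) = 55
  c_3 = (-2)·(15) + (-1)·(-148) + 0·32 + (5)·(-18) + (0)·(-1) + (0)·(-7) + (0)·(-100) = 28
  c_4 = 1·15 + (0)·(-148) + 0·32 + (-2)·(-18) + (0)·(-1) + (0)·(-7) + (0)·(-100) = 51
  c_5 = 0·15 + (0)·(-148) + 0·32 + (-1)·(-18) + (0)·(-1) + (0)·(-7) + (0)·(-100) = 18
  c_6 = 0·15 + (0)·(-148) + 0·32 + (0)·(-18) + (0)·(-1) + (-1)·(-7) + (0)·(-100) = 7
  c_7 = 0·15 + (-1)·(-148) + 0·32 + (1)·(-18) + (0)·(-1) + (-2)·(-7) + (1)·(-100) = 44
Expand coordinatewise in base 11:
  c_1 = 65 = 10·11^0 + 5·11^1
  c_2 = 55 = 0·11^0 + 5·11^1
  c_3 = 28 = 6·11^0 + 2·11^1
  c_4 = 51 = 7·11^0 + 4·11^1
  c_5 = 18 = 7·11^0 + 1·11^1
  c_6 = 7 = 7·11^0
  c_7 = 44 = 0·11^0 + 4·11^1
λ_0 = (10, 0, 6, 7, 7, 7, 0)
λ_1 = (5, 5, 2, 4, 1, 0, 4)

((10, 0, 6, 7, 7, 7, 0), (5, 5, 2, 4, 1, 0, 4))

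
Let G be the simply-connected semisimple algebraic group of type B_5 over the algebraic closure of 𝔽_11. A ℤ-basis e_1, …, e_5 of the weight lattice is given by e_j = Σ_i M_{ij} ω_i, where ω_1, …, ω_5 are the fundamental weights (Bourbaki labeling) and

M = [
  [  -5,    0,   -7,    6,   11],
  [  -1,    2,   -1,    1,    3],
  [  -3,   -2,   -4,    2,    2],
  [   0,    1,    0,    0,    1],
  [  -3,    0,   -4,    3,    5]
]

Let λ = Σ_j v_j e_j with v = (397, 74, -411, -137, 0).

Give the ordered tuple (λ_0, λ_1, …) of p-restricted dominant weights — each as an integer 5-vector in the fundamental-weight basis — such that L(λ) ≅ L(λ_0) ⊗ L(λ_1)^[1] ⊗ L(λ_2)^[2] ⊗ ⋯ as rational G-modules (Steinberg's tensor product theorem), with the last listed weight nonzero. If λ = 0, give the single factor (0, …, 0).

((4, 3, 9, 8, 9), (6, 2, 2, 6, 3))

Converting to the ω-basis (c_i = row i of M dotted with v = (397, 74, -411, -137, 0)):
  c_1 = -5*397 + 0*74 + -7*-411 + 6*-137 + 11*0 = 70
  c_2 = -1*397 + 2*74 + -1*-411 + 1*-137 + 3*0 = 25
  c_3 = -3*397 + -2*74 + -4*-411 + 2*-137 + 2*0 = 31
  c_4 = 0*397 + 1*74 + 0*-411 + 0*-137 + 1*0 = 74
  c_5 = -3*397 + 0*74 + -4*-411 + 3*-137 + 5*0 = 42
Writing each c_i in base p = 11:
  c_1 = 70 = 4·11^0 + 6·11^1
  c_2 = 25 = 3·11^0 + 2·11^1
  c_3 = 31 = 9·11^0 + 2·11^1
  c_4 = 74 = 8·11^0 + 6·11^1
  c_5 = 42 = 9·11^0 + 3·11^1
λ_0 = (4, 3, 9, 8, 9)
λ_1 = (6, 2, 2, 6, 3)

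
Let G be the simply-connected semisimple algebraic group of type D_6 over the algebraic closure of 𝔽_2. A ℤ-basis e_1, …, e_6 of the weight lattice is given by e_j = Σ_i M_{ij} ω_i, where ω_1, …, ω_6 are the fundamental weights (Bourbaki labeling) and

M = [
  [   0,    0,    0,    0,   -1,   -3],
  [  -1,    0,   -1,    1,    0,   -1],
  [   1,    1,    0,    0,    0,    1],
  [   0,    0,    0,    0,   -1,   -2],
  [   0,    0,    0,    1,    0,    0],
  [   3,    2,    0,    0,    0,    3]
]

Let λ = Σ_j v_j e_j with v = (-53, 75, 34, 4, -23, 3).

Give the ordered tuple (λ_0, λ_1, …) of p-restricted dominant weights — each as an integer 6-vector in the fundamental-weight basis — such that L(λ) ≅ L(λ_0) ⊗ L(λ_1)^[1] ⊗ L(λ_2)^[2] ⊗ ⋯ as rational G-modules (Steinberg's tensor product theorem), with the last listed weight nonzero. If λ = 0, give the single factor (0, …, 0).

Change of basis e → ω: c = M·v where v = (-53, 75, 34, 4, -23, 3):
  c_1 = 0*-53 + 0*75 + 0*34 + 0*4 + -1*-23 + -3*3 = 14
  c_2 = -1*-53 + 0*75 + -1*34 + 1*4 + 0*-23 + -1*3 = 20
  c_3 = 1*-53 + 1*75 + 0*34 + 0*4 + 0*-23 + 1*3 = 25
  c_4 = 0*-53 + 0*75 + 0*34 + 0*4 + -1*-23 + -2*3 = 17
  c_5 = 0*-53 + 0*75 + 0*34 + 1*4 + 0*-23 + 0*3 = 4
  c_6 = 3*-53 + 2*75 + 0*34 + 0*4 + 0*-23 + 3*3 = 0
Writing each c_i in base p = 2:
  c_1 = 14 = 0·2^0 + 1·2^1 + 1·2^2 + 1·2^3
  c_2 = 20 = 0·2^0 + 0·2^1 + 1·2^2 + 0·2^3 + 1·2^4
  c_3 = 25 = 1·2^0 + 0·2^1 + 0·2^2 + 1·2^3 + 1·2^4
  c_4 = 17 = 1·2^0 + 0·2^1 + 0·2^2 + 0·2^3 + 1·2^4
  c_5 = 4 = 0·2^0 + 0·2^1 + 1·2^2
  c_6 = 0
Factor λ_0 = (0, 0, 1, 1, 0, 0)
Factor λ_1 = (1, 0, 0, 0, 0, 0)
Factor λ_2 = (1, 1, 0, 0, 1, 0)
Factor λ_3 = (1, 0, 1, 0, 0, 0)
Factor λ_4 = (0, 1, 1, 1, 0, 0)

((0, 0, 1, 1, 0, 0), (1, 0, 0, 0, 0, 0), (1, 1, 0, 0, 1, 0), (1, 0, 1, 0, 0, 0), (0, 1, 1, 1, 0, 0))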